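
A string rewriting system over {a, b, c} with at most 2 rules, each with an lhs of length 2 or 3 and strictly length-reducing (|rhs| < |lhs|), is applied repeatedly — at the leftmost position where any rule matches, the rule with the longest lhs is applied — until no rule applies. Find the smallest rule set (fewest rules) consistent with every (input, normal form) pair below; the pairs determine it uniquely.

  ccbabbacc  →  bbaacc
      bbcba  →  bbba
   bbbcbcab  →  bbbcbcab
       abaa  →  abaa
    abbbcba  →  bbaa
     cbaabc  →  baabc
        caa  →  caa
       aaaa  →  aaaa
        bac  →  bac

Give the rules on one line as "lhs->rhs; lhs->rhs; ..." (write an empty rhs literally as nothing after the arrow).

abb->ba; cba->ba

  | ccbabbacc => cbabbacc => babbacc => bbaacc
  | bbcba => bbba
  | bbbcbcab
  | abaa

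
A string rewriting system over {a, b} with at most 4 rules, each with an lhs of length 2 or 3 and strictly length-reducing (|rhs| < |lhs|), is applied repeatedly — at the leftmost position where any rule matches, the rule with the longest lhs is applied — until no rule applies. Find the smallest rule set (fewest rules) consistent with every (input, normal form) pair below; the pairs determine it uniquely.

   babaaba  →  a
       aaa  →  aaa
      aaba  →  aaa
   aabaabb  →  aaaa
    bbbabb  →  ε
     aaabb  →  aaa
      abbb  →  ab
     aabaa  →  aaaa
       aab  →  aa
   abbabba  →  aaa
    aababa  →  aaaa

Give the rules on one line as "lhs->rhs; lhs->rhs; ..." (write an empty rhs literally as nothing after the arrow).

  | babaaba => baaba => aba => a
  | aaa
  | aaba => aaa
  | aabaabb => aaaabb => aaaab => aaaa

aab->aa; ba->; bb->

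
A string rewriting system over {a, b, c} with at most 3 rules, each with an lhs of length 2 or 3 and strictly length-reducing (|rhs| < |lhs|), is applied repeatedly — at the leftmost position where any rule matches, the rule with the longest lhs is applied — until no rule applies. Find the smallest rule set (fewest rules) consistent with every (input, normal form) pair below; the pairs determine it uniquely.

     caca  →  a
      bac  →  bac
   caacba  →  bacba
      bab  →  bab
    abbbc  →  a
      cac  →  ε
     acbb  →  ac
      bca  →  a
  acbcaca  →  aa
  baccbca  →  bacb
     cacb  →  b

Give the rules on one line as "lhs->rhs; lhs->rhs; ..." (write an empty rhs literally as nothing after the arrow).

  | caca => bca => a
  | bac
  | caacba => bacba
  | bab

bb->; bc->; ca->b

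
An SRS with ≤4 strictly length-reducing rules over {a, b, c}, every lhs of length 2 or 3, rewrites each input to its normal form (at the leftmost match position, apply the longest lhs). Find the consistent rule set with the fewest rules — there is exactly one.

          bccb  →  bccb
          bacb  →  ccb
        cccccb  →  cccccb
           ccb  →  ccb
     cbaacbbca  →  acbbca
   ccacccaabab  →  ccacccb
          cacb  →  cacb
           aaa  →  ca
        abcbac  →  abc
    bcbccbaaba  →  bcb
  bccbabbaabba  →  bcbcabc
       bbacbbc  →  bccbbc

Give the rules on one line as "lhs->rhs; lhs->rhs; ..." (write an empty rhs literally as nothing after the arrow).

aa->c; aba->ba; ba->c; cba->

  | bccb
  | bacb => ccb
  | cccccb
  | ccb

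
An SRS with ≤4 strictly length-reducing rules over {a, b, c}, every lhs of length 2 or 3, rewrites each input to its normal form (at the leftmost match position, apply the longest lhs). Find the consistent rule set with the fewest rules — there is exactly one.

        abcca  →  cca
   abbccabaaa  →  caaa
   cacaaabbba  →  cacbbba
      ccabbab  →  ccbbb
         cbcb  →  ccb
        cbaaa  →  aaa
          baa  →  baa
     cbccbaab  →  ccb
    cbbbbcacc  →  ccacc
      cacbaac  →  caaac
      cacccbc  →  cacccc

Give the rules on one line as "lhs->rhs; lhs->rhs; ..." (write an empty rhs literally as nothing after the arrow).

  | abcca => bcca => cca
  | abbccabaaa => bbccabaaa => bccabaaa => ccabaaa => ccbaaa => caaa
  | cacaaabbba => cacaabbba => cacabbba => cacbbba
  | ccabbab => ccbbab => ccbbb

ab->b; bc->c; cba->a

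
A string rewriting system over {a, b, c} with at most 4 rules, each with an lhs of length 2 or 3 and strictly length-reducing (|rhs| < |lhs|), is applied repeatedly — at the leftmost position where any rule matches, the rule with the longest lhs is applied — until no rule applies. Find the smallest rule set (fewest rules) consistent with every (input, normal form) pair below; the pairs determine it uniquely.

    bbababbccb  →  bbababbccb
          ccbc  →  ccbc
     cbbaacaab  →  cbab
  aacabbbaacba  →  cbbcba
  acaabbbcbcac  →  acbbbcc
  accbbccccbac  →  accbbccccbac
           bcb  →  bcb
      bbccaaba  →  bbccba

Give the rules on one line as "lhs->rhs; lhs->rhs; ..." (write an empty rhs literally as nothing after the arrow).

aa->; bca->; cab->c

  | bbababbccb
  | ccbc
  | cbbaacaab => cbbcaab => cbab
  | aacabbbaacba => cabbbaacba => cbbaacba => cbbcba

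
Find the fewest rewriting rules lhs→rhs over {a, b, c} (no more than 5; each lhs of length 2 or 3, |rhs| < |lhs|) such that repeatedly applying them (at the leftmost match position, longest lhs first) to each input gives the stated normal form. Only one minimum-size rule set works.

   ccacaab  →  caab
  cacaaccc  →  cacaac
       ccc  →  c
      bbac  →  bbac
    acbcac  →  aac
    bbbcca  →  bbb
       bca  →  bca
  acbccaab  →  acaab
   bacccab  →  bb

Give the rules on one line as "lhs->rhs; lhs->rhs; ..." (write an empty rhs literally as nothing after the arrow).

  | ccacaab => caab
  | cacaaccc => cacaacc => cacaac
  | ccc => cc => c
  | bbac

bab->bb; cbc->; cc->c; cca->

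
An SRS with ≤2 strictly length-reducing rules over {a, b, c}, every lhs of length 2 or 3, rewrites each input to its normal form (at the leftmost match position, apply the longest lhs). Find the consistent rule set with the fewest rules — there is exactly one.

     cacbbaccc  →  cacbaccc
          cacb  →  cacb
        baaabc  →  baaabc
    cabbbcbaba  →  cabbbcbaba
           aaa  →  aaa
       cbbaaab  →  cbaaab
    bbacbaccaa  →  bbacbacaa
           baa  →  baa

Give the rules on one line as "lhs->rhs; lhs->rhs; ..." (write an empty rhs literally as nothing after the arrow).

cbb->cb; cca->ca

  | cacbbaccc => cacbaccc
  | cacb
  | baaabc
  | cabbbcbaba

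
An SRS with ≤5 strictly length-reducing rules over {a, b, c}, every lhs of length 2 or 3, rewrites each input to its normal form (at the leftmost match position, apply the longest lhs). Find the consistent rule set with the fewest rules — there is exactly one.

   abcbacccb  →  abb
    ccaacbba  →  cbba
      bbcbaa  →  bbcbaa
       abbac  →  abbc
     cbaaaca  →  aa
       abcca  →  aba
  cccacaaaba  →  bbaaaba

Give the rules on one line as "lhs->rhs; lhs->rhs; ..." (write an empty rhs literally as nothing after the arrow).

  | abcbacccb => abcbcccb => abaccb => abccb => abb
  | ccaacbba => aacbba => acbba => cbba
  | bbcbaa
  | abbac => abbc

ac->c; cac->bb; cbc->a; cc->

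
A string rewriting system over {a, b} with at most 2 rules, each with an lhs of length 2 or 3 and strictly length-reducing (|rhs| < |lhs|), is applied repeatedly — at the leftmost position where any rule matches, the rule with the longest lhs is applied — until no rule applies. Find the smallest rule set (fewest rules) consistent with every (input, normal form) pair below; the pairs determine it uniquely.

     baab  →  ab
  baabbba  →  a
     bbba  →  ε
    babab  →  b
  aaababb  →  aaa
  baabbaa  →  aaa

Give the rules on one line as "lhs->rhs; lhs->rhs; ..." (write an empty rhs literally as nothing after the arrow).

  | baab => ab
  | baabbba => abbba => aba => a
  | bbba => ba => ε
  | babab => bab => b

ba->; bb->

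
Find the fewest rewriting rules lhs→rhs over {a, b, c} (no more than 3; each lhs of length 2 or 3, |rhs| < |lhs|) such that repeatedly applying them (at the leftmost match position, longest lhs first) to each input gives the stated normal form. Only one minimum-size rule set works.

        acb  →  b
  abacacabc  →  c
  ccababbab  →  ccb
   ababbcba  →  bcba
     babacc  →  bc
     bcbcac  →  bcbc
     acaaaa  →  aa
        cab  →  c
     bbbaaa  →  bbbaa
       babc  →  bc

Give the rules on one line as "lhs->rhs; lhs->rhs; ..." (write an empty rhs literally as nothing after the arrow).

  | acb => b
  | abacacabc => acacabc => acabc => abc => c
  | ccababbab => ccabbab => ccbab => ccb
  | ababbcba => abbcba => bcba

aaa->aa; ab->; ac->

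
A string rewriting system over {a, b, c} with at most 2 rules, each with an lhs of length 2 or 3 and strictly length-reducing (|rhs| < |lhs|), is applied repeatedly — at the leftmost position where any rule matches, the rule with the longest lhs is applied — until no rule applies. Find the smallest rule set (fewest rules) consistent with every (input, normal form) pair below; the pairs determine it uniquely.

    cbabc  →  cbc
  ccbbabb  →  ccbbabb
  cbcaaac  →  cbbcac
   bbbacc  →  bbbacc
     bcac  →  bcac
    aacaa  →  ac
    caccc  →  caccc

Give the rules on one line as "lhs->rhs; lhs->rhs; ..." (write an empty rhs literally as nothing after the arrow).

abc->c; caa->bc

  | cbabc => cbc
  | ccbbabb
  | cbcaaac => cbbcac
  | bbbacc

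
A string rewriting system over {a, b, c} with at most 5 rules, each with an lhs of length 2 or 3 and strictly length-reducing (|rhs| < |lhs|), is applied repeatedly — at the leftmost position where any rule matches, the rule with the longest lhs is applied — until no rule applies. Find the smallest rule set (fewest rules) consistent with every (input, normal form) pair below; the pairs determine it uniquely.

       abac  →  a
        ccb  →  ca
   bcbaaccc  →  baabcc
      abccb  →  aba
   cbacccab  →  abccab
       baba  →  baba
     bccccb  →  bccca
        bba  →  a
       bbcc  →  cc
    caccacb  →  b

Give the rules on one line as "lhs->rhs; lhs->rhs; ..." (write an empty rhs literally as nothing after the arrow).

  | abac => abb => a
  | ccb => ca
  | bcbaaccc => baaaccc => baabcc
  | abccb => abca => aba

ac->b; bb->; bca->ba; cb->a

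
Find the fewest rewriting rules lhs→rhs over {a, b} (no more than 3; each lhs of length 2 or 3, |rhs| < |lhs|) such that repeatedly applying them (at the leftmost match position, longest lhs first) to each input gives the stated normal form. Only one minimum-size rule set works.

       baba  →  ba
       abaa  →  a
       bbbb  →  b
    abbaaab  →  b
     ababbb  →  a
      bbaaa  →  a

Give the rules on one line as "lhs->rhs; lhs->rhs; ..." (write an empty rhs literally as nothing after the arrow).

aa->a; ab->; bb->a

  | baba => ba
  | abaa => aa => a
  | bbbb => abb => b
  | abbaaab => baaab => baab => bab => b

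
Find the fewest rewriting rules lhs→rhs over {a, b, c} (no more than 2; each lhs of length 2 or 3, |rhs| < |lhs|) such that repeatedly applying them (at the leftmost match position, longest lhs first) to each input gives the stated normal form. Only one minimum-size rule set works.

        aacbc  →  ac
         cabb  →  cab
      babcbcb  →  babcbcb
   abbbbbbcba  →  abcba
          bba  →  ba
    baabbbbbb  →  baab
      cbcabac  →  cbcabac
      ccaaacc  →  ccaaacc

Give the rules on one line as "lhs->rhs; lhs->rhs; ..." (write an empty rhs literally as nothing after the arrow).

  | aacbc => ac
  | cabb => cab
  | babcbcb
  | abbbbbbcba => abbbbbcba => abbbbcba => abbbcba => abbcba => abcba

acb->; bb->b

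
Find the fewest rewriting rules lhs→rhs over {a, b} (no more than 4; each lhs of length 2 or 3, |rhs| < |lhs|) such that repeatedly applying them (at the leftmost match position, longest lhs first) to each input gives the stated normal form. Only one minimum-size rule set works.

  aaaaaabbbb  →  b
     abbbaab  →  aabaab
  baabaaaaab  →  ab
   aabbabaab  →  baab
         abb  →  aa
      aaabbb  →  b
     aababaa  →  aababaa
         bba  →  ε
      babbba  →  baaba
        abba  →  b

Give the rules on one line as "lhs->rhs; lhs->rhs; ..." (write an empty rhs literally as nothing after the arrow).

  | aaaaaabbbb => bbaaabbbb => aabbbb => aaabb => bbbb => bbb => bb => b
  | abbbaab => aabaab
  | baabaaaaab => baabbbaab => baaabaab => bbbbaab => bbbaab => bbaab => ab
  | aabbabaab => aaaabaab => bbabaab => baab

aaa->bb; abb->aa; bb->b; bba->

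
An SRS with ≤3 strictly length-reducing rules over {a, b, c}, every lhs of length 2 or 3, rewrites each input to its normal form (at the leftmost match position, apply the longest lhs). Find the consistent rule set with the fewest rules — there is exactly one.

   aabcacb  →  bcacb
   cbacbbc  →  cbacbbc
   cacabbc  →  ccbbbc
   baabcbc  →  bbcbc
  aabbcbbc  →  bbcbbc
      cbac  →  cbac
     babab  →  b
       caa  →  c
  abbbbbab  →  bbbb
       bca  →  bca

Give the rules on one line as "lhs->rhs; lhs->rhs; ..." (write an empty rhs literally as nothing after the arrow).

  | aabcacb => bcacb
  | cbacbbc
  | cacabbc => ccbbbc
  | baabcbc => bbcbc

aa->; ab->; aca->cb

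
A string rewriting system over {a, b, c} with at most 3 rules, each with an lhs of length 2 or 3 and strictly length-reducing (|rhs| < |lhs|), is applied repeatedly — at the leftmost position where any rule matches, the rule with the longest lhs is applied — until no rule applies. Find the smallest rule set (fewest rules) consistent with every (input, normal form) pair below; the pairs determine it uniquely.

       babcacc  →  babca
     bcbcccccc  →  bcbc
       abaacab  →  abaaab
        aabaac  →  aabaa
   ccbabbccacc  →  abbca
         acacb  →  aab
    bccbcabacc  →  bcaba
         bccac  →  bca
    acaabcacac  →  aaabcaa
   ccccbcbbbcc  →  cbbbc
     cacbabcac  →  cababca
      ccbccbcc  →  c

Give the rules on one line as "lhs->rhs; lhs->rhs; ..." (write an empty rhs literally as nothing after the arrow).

  | babcacc => babcac => babca
  | bcbcccccc => bcbccccc => bcbcccc => bcbccc => bcbcc => bcbc
  | abaacab => abaaab
  | aabaac => aabaa

ac->a; cc->c; ccb->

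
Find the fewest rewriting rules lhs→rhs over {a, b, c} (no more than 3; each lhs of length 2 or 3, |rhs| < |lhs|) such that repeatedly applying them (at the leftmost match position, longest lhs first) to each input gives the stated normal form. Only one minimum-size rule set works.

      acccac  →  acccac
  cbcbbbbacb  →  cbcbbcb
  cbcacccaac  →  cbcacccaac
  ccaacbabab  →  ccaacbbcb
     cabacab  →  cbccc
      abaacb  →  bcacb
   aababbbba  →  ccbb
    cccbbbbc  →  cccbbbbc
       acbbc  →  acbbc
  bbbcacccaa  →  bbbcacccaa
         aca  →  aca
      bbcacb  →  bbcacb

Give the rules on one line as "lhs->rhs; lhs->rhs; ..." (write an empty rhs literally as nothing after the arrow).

ab->c; aba->bc; bba->

  | acccac
  | cbcbbbbacb => cbcbbcb
  | cbcacccaac
  | ccaacbabab => ccaacbbcb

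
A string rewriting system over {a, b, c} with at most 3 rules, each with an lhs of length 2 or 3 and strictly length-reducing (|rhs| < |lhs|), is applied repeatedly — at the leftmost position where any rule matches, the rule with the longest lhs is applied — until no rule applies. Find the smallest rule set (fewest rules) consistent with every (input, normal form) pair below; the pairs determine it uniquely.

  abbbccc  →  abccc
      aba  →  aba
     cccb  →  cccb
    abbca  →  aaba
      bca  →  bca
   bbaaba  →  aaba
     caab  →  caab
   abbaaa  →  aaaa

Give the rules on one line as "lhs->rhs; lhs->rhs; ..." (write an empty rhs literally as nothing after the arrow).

bb->; bbc->ab

  | abbbccc => abccc
  | aba
  | cccb
  | abbca => aaba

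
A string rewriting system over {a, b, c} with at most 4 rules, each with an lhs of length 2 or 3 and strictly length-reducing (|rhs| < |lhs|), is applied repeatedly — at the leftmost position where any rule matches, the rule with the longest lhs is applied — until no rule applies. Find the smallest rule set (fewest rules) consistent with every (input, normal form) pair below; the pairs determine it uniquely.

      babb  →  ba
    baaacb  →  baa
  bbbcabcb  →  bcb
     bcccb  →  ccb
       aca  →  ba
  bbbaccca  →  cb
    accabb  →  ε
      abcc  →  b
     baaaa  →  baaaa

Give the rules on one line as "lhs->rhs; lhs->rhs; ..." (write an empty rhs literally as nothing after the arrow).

ac->b; bb->; bcc->c; ca->b

  | babb => ba
  | baaacb => baabb => baa
  | bbbcabcb => bcabcb => bbbcb => bcb
  | bcccb => ccb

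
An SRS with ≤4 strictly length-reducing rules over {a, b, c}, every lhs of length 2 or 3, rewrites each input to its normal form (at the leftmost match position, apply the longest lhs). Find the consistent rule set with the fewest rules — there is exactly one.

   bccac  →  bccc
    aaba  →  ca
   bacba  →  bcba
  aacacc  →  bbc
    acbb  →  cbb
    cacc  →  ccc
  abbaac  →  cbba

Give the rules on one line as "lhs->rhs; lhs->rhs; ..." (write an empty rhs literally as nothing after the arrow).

aac->ba; ab->c; ac->c

  | bccac => bccc
  | aaba => aca => ca
  | bacba => bcba
  | aacacc => baacc => bbac => bbc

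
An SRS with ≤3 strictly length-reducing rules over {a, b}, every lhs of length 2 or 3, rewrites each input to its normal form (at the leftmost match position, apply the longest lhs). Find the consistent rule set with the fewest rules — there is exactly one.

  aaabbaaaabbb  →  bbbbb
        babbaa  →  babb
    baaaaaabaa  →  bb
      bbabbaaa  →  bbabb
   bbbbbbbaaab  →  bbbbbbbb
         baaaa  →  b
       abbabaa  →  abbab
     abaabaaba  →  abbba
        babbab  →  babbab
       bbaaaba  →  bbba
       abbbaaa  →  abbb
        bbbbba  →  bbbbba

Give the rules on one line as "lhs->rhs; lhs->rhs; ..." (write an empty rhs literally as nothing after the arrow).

  | aaabbaaaabbb => aabbaaaabbb => bbaaaabbb => bbaaabbb => bbaabbb => bbbbb
  | babbaa => babb
  | baaaaaabaa => baaaaabaa => baaaabaa => baaabaa => baabaa => bbaa => bb
  | bbabbaaa => bbabbaa => bbabb

aa->; aaa->aa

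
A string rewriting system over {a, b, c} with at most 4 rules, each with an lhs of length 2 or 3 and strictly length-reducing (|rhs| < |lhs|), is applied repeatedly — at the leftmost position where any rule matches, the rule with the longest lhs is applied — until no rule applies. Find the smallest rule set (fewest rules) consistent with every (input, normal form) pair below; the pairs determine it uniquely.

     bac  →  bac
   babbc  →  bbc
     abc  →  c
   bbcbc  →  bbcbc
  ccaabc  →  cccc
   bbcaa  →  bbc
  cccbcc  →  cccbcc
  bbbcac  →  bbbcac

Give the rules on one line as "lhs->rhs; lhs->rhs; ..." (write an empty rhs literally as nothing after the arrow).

  | bac
  | babbc => bbc
  | abc => c
  | bbcbc

aa->; aab->c; ab->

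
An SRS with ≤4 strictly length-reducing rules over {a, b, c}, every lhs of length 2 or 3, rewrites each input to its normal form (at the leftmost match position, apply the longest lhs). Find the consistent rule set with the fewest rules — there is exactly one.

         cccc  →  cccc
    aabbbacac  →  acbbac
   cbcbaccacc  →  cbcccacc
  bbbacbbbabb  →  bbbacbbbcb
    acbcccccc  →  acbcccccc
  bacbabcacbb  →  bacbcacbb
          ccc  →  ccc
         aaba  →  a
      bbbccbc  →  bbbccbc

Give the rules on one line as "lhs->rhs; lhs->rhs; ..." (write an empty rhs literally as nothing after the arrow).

ab->c; aca->a; cba->c

  | cccc
  | aabbbacac => acbbacac => acbbac
  | cbcbaccacc => cbcccacc
  | bbbacbbbabb => bbbacbbbcb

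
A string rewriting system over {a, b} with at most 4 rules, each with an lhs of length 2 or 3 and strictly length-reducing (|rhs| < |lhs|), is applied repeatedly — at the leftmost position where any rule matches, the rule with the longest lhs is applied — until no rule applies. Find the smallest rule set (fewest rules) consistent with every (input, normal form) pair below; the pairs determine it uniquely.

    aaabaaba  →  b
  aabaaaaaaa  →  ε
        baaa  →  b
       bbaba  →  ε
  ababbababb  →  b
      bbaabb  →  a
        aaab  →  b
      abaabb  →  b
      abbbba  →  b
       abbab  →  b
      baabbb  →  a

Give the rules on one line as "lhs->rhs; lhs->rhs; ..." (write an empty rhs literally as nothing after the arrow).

aa->b; ab->a; ba->; bb->b

  | aaabaaba => babaaba => baaba => aba => aa => b
  | aabaaaaaaa => bbaaaaaaa => baaaaaaa => aaaaaa => baaaa => aaa => ba => ε
  | baaa => aa => b
  | bbaba => baba => ba => ε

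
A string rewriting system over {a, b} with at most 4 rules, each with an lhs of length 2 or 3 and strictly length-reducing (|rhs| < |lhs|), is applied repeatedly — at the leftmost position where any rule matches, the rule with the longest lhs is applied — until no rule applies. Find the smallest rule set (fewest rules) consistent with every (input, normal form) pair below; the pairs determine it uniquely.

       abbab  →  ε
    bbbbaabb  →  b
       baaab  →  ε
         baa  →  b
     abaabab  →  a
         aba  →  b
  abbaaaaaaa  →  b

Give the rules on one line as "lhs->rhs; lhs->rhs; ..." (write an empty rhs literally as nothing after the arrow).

aa->b; ab->a; ba->b; bb->

  | abbab => abab => aab => bb => ε
  | bbbbaabb => bbaabb => aabb => bbb => b
  | baaab => baab => bab => bb => ε
  | baa => ba => b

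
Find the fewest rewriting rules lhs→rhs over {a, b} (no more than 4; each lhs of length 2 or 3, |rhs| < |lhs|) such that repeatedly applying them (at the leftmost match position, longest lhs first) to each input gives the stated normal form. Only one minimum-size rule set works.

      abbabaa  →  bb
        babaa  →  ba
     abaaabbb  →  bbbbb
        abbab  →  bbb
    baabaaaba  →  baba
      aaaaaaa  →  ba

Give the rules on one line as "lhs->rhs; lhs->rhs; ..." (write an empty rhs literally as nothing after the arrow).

  | abbabaa => baabaa => bbbaa => bbaa => baa => bb
  | babaa => babb => bba => ba
  | abaaabbb => abbabbb => baabbb => bbbbb
  | abbab => baab => bbb

aa->b; abb->ba; bba->ba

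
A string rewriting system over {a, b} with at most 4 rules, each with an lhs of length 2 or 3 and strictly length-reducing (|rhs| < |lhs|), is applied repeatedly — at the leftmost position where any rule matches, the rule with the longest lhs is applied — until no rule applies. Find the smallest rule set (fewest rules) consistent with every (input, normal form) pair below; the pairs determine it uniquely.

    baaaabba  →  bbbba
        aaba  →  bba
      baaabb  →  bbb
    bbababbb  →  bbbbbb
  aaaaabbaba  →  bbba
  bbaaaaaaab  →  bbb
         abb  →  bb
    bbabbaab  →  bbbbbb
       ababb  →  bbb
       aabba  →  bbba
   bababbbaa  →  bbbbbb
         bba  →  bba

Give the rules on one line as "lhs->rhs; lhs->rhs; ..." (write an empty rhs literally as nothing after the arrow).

  | baaaabba => baabba => bbbba
  | aaba => bba
  | baaabb => babb => bbb
  | bbababbb => bbbabbb => bbbbbb

aa->b; aaa->a; ab->b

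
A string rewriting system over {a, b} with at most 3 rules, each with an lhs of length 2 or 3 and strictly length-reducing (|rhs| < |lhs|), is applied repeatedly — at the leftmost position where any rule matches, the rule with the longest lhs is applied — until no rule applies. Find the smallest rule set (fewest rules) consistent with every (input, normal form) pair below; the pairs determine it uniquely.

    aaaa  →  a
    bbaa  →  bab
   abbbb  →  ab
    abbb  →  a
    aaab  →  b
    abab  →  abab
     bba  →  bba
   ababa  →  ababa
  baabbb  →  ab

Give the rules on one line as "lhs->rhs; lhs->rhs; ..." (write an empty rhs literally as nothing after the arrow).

  | aaaa => a
  | bbaa => bab
  | abbbb => ab
  | abbb => a

aaa->; baa->ab; bbb->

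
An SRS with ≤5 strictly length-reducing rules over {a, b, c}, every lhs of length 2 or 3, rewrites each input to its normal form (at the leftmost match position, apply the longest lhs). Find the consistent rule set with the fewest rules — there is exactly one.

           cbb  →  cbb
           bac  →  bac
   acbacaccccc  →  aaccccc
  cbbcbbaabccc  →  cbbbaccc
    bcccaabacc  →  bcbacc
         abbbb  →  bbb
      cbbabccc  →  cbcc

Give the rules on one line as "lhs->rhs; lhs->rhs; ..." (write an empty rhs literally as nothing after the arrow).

ab->; acb->a; bbc->b; ca->

  | cbb
  | bac
  | acbacaccccc => aacaccccc => aaccccc
  | cbbcbbaabccc => cbbbaabccc => cbbbaccc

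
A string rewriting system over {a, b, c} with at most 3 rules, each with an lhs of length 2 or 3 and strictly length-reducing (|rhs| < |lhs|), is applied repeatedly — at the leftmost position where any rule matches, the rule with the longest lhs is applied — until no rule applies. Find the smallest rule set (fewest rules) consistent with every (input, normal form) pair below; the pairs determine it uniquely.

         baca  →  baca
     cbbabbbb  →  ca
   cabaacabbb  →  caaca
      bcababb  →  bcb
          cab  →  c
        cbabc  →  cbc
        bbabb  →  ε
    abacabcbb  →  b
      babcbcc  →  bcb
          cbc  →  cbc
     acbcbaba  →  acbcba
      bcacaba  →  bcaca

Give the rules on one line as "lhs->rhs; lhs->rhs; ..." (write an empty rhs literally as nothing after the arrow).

  | baca
  | cbbabbbb => caabbbb => cabbb => cbb => ca
  | cabaacabbb => caacabbb => caacbb => caaca
  | bcababb => bcabb => bcb

ab->; bb->a; cc->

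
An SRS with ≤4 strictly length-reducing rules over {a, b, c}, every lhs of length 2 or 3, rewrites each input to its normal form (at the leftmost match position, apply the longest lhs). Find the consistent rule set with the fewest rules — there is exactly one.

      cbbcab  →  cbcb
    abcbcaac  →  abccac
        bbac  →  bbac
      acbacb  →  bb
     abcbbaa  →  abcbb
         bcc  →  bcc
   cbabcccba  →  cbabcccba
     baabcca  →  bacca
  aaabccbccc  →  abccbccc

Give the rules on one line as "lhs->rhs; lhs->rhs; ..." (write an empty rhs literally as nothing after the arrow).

  | cbbcab => cbcb
  | abcbcaac => abccac
  | bbac
  | acbacb => bacb => bb

aa->; aab->a; acb->b; bca->c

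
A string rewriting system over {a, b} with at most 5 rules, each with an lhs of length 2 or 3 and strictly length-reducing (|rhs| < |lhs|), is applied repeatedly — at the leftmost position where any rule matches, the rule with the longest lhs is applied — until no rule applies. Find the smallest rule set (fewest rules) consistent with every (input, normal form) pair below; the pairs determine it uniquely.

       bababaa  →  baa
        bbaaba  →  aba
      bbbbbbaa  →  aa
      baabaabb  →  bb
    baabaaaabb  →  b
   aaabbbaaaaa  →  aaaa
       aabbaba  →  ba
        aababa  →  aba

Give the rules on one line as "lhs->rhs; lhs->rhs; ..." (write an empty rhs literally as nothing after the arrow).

  | bababaa => babaa => baa
  | bbaaba => ababa => aba
  | bbbbbbaa => bbbaa => aa
  | baabaabb => baabb => bb

aab->; bab->b; bba->ab; bbb->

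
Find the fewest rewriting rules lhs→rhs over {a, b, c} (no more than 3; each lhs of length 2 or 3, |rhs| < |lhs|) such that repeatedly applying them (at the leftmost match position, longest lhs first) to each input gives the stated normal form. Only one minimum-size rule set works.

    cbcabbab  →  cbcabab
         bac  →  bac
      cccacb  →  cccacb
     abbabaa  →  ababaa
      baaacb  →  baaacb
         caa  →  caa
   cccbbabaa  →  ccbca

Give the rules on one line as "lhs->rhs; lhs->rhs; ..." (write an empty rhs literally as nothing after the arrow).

  | cbcabbab => cbcabab
  | bac
  | cccacb
  | abbabaa => ababaa

bb->b; cba->bc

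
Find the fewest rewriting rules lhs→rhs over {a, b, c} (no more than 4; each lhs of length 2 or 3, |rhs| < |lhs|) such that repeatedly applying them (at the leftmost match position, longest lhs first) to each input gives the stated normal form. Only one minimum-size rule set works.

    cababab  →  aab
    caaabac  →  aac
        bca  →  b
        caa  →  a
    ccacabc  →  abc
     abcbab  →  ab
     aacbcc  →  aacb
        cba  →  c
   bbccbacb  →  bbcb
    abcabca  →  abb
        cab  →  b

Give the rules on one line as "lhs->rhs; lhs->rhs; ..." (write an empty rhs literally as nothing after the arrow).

ba->; bab->a; ca->; cc->

  | cababab => babab => aab
  | caaabac => aabac => aac
  | bca => b
  | caa => a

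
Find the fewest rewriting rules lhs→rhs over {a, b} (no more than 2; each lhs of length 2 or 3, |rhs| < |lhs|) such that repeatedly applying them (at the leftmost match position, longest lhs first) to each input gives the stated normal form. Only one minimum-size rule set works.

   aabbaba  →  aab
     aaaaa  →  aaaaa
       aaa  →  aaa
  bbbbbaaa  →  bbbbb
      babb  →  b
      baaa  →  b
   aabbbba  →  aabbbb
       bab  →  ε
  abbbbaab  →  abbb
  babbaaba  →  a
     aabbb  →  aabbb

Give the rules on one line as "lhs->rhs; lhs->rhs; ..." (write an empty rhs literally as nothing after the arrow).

  | aabbaba => aaba => aab
  | aaaaa
  | aaa
  | bbbbbaaa => bbbbbaa => bbbbba => bbbbb

ba->b; bab->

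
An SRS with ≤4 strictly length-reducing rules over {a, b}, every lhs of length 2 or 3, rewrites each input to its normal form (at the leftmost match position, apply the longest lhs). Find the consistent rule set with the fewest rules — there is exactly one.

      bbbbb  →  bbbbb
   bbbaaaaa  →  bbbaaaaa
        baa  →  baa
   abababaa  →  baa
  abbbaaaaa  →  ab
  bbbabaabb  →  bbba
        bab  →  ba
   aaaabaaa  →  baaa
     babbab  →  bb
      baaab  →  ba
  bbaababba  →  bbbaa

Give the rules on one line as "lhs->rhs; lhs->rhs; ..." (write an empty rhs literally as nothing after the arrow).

  | bbbbb
  | bbbaaaaa
  | baa
  | abababaa => abbabaa => aabaa => baa

aab->b; aba->ab; abb->a; bab->ba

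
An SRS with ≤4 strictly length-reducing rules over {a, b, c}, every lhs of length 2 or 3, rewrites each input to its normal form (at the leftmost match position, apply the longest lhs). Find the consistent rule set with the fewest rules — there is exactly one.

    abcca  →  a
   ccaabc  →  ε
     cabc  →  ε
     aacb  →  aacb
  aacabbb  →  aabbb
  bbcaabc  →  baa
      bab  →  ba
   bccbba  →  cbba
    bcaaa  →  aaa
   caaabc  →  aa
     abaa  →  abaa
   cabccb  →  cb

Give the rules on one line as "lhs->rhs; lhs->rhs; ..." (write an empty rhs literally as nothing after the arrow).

  | abcca => aca => a
  | ccaabc => cabc => bc => ε
  | cabc => bc => ε
  | aacb

bab->ba; bc->; ca->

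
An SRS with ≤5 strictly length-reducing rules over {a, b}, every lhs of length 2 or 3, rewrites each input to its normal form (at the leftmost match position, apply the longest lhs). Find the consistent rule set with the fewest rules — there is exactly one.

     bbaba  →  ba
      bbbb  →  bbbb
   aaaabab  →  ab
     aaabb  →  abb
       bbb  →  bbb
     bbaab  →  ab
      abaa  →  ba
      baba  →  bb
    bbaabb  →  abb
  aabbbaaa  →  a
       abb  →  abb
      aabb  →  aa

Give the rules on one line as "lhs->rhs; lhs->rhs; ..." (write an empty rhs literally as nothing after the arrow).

aaa->a; aab->aa; aba->b; bba->

  | bbaba => ba
  | bbbb
  | aaaabab => aabab => aaab => ab
  | aaabb => abb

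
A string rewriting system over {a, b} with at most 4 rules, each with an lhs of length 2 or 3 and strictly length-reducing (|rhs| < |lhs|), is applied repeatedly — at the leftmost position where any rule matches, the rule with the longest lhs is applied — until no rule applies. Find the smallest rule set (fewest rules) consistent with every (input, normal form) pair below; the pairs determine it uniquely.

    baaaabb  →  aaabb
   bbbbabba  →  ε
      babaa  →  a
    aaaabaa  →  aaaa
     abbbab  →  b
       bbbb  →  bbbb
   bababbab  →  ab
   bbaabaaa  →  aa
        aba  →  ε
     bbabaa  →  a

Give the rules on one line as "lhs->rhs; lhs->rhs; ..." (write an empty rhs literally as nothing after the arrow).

aba->; ba->a; baa->a

  | baaaabb => aaabb
  | bbbbabba => bbbabba => bbabba => babba => abba => aba => ε
  | babaa => abaa => a
  | aaaabaa => aaaa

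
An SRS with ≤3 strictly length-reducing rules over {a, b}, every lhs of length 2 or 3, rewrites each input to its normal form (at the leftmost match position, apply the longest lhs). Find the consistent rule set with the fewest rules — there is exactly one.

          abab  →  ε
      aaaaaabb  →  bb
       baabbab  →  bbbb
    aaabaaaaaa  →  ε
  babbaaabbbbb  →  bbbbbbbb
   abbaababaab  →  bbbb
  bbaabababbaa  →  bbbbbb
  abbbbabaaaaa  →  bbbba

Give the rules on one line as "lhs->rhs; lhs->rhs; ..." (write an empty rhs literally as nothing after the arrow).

aa->; ab->; bab->bb

  | abab => ab => ε
  | aaaaaabb => aaaabb => aabb => bb
  | baabbab => bbbab => bbbb
  | aaabaaaaaa => abaaaaaa => aaaaaa => aaaa => aa => ε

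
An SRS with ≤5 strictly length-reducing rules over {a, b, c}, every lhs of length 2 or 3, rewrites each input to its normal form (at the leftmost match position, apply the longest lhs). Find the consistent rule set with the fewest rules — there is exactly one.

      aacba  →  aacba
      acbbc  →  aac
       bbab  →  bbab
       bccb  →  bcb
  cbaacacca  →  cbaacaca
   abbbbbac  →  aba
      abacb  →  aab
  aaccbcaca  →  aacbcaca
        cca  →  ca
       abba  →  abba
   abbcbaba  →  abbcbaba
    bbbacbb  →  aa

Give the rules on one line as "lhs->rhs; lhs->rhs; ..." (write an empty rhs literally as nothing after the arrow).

  | aacba
  | acbbc => aac
  | bbab
  | bccb => bcb

bac->a; bbb->; cbb->a; cc->c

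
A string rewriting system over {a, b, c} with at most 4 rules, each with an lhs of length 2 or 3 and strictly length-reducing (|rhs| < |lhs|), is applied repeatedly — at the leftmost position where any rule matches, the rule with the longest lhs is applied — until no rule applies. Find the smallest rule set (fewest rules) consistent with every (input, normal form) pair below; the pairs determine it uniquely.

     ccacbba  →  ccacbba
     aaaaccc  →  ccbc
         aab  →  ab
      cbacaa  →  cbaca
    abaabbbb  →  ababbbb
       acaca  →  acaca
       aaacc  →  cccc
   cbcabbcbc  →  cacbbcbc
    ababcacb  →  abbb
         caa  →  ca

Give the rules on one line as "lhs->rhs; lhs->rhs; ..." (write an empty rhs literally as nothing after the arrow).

aa->a; aaa->cc; acc->b; bca->ac

  | ccacbba
  | aaaaccc => ccaccc => ccbc
  | aab => ab
  | cbacaa => cbaca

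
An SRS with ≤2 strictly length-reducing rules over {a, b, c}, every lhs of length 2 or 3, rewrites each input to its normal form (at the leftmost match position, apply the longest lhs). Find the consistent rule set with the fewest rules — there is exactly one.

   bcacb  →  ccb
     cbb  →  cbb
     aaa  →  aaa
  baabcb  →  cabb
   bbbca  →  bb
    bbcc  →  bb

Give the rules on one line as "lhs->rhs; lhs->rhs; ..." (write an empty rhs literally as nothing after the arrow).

  | bcacb => bacb => ccb
  | cbb
  | aaa
  | baabcb => cabcb => cabb

ba->c; bc->b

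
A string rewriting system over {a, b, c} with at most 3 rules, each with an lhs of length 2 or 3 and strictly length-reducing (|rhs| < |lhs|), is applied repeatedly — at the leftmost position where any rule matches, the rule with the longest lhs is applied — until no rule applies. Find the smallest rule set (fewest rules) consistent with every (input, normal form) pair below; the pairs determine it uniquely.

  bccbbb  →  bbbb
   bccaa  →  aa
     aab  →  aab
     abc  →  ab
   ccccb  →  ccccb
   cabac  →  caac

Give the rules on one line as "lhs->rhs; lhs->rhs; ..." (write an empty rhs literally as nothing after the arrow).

  | bccbbb => bcbbb => bbbb
  | bccaa => bcaa => baa => aa
  | aab
  | abc => ab

ba->a; bc->b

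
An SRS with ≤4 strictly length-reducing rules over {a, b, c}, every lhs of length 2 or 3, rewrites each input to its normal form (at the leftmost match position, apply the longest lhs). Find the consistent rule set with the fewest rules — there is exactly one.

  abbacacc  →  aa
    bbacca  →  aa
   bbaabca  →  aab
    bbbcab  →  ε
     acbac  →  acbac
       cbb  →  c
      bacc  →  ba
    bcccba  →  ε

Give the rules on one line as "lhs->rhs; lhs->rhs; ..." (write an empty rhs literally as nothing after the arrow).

bb->; bcb->c; ca->; cc->

  | abbacacc => aacacc => aacc => aa
  | bbacca => acca => aa
  | bbaabca => aabca => aab
  | bbbcab => bcab => bb => ε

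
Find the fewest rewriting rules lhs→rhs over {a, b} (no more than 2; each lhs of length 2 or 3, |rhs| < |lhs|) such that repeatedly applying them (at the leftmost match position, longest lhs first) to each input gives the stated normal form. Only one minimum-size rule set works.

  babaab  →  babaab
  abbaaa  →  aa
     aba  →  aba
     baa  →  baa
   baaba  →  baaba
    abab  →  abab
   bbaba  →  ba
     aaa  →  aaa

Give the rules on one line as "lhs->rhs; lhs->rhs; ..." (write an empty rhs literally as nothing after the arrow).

  | babaab
  | abbaaa => bbaaa => aa
  | aba
  | baa

abb->bb; bba->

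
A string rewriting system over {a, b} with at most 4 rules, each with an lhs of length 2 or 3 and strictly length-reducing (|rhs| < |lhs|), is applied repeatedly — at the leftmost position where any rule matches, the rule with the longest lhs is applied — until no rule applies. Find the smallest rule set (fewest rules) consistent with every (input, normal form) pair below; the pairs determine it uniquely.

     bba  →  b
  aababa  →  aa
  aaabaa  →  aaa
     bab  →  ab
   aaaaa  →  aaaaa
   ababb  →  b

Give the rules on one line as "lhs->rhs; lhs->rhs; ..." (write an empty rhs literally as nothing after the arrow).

  | bba => b
  | aababa => aba => aa
  | aaabaa => aaa
  | bab => ab

aab->; ba->a; bba->b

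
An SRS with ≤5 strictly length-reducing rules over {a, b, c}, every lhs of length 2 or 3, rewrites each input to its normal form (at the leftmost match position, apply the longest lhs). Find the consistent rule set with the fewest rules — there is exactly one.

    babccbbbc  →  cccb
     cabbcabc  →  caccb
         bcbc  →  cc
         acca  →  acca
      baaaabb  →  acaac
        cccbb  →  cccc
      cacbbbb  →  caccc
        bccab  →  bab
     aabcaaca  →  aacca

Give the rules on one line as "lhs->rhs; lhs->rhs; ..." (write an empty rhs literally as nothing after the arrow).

  | babccbbbc => bbcbbbc => ccbbbc => cccbc => cccb
  | cabbcabc => caccabc => caccb
  | bcbc => bbc => cc
  | acca

abc->b; baa->ac; bb->c; bc->b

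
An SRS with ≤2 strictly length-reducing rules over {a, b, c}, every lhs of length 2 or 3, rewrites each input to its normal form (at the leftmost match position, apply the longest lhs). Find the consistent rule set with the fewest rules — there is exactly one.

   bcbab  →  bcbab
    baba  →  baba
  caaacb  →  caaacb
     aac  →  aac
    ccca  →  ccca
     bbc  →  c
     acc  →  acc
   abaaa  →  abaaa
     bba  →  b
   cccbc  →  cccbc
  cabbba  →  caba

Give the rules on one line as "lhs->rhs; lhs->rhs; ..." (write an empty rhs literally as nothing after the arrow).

  | bcbab
  | baba
  | caaacb
  | aac

bb->; bba->b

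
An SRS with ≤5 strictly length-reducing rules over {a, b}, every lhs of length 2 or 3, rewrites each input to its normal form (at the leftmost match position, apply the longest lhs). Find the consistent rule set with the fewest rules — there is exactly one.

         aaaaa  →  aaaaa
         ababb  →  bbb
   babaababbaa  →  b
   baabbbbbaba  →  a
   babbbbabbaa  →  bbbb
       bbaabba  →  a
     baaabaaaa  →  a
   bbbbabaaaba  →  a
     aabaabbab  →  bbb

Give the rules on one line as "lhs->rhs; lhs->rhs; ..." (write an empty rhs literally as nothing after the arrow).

aba->b; ba->a; baa->; bab->b

  | aaaaa
  | ababb => bbb
  | babaababbaa => baababbaa => babbaa => bbaa => b
  | baabbbbbaba => bbbbbaba => bbbbba => bbbba => bbba => bba => ba => a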